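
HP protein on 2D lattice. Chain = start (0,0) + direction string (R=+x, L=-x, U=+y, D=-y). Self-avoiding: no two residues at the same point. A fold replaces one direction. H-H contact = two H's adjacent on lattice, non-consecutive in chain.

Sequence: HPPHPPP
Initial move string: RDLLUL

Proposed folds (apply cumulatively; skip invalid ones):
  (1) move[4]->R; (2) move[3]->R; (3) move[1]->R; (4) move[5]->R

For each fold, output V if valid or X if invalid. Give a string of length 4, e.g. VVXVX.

Answer: XXXX

Derivation:
Initial: RDLLUL -> [(0, 0), (1, 0), (1, -1), (0, -1), (-1, -1), (-1, 0), (-2, 0)]
Fold 1: move[4]->R => RDLLRL INVALID (collision), skipped
Fold 2: move[3]->R => RDLRUL INVALID (collision), skipped
Fold 3: move[1]->R => RRLLUL INVALID (collision), skipped
Fold 4: move[5]->R => RDLLUR INVALID (collision), skipped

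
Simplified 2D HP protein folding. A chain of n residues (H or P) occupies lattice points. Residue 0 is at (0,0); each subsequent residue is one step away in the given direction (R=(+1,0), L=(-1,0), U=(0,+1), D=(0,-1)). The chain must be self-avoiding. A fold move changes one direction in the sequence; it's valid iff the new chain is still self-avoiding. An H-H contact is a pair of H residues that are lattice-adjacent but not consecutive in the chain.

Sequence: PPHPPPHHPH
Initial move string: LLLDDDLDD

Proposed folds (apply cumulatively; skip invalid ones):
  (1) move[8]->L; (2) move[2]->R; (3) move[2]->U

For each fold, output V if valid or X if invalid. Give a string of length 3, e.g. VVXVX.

Initial: LLLDDDLDD -> [(0, 0), (-1, 0), (-2, 0), (-3, 0), (-3, -1), (-3, -2), (-3, -3), (-4, -3), (-4, -4), (-4, -5)]
Fold 1: move[8]->L => LLLDDDLDL VALID
Fold 2: move[2]->R => LLRDDDLDL INVALID (collision), skipped
Fold 3: move[2]->U => LLUDDDLDL INVALID (collision), skipped

Answer: VXX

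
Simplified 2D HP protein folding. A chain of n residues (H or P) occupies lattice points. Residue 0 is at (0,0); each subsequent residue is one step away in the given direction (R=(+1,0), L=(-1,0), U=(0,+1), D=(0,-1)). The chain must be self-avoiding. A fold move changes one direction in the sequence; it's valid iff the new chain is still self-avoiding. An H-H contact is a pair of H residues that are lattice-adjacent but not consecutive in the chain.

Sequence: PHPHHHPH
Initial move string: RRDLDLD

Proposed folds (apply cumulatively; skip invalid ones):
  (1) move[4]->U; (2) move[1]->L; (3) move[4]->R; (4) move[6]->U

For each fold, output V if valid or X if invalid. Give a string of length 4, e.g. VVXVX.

Initial: RRDLDLD -> [(0, 0), (1, 0), (2, 0), (2, -1), (1, -1), (1, -2), (0, -2), (0, -3)]
Fold 1: move[4]->U => RRDLULD INVALID (collision), skipped
Fold 2: move[1]->L => RLDLDLD INVALID (collision), skipped
Fold 3: move[4]->R => RRDLRLD INVALID (collision), skipped
Fold 4: move[6]->U => RRDLDLU VALID

Answer: XXXV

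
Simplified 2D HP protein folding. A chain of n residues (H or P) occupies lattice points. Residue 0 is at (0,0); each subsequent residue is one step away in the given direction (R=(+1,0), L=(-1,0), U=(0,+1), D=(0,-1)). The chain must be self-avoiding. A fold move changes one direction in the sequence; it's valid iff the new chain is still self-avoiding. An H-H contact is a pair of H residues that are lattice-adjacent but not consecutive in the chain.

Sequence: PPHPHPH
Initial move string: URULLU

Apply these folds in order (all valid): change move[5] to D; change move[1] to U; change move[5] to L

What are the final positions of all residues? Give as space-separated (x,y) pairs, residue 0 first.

Answer: (0,0) (0,1) (0,2) (0,3) (-1,3) (-2,3) (-3,3)

Derivation:
Initial moves: URULLU
Fold: move[5]->D => URULLD (positions: [(0, 0), (0, 1), (1, 1), (1, 2), (0, 2), (-1, 2), (-1, 1)])
Fold: move[1]->U => UUULLD (positions: [(0, 0), (0, 1), (0, 2), (0, 3), (-1, 3), (-2, 3), (-2, 2)])
Fold: move[5]->L => UUULLL (positions: [(0, 0), (0, 1), (0, 2), (0, 3), (-1, 3), (-2, 3), (-3, 3)])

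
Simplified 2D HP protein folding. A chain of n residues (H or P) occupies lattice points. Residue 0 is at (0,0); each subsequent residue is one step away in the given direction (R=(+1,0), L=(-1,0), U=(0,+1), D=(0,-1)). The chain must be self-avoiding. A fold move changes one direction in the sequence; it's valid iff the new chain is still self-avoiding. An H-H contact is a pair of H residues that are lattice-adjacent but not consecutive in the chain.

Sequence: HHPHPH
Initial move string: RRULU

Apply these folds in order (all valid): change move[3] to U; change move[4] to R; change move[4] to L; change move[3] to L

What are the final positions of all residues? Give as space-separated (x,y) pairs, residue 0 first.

Answer: (0,0) (1,0) (2,0) (2,1) (1,1) (0,1)

Derivation:
Initial moves: RRULU
Fold: move[3]->U => RRUUU (positions: [(0, 0), (1, 0), (2, 0), (2, 1), (2, 2), (2, 3)])
Fold: move[4]->R => RRUUR (positions: [(0, 0), (1, 0), (2, 0), (2, 1), (2, 2), (3, 2)])
Fold: move[4]->L => RRUUL (positions: [(0, 0), (1, 0), (2, 0), (2, 1), (2, 2), (1, 2)])
Fold: move[3]->L => RRULL (positions: [(0, 0), (1, 0), (2, 0), (2, 1), (1, 1), (0, 1)])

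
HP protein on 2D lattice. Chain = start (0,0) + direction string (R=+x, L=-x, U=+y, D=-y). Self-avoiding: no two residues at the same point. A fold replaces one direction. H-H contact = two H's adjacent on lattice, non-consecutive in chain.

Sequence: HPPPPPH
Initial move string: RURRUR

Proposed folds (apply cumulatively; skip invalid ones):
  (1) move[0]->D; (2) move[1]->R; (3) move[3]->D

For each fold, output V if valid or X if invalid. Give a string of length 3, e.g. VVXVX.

Answer: XVX

Derivation:
Initial: RURRUR -> [(0, 0), (1, 0), (1, 1), (2, 1), (3, 1), (3, 2), (4, 2)]
Fold 1: move[0]->D => DURRUR INVALID (collision), skipped
Fold 2: move[1]->R => RRRRUR VALID
Fold 3: move[3]->D => RRRDUR INVALID (collision), skipped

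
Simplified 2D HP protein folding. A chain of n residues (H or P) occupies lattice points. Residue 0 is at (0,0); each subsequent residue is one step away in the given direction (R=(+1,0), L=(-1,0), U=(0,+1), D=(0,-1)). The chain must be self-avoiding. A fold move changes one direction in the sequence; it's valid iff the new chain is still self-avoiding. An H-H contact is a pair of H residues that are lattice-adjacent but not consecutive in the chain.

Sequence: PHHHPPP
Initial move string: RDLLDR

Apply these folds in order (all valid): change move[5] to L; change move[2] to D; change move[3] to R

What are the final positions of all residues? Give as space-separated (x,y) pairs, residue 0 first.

Initial moves: RDLLDR
Fold: move[5]->L => RDLLDL (positions: [(0, 0), (1, 0), (1, -1), (0, -1), (-1, -1), (-1, -2), (-2, -2)])
Fold: move[2]->D => RDDLDL (positions: [(0, 0), (1, 0), (1, -1), (1, -2), (0, -2), (0, -3), (-1, -3)])
Fold: move[3]->R => RDDRDL (positions: [(0, 0), (1, 0), (1, -1), (1, -2), (2, -2), (2, -3), (1, -3)])

Answer: (0,0) (1,0) (1,-1) (1,-2) (2,-2) (2,-3) (1,-3)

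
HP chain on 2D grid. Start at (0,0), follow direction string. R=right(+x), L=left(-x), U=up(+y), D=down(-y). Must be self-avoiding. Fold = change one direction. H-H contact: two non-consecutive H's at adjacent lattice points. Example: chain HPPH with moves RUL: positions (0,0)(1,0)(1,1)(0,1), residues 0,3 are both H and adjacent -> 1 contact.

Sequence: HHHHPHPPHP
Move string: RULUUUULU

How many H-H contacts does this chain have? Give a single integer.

Positions: [(0, 0), (1, 0), (1, 1), (0, 1), (0, 2), (0, 3), (0, 4), (0, 5), (-1, 5), (-1, 6)]
H-H contact: residue 0 @(0,0) - residue 3 @(0, 1)

Answer: 1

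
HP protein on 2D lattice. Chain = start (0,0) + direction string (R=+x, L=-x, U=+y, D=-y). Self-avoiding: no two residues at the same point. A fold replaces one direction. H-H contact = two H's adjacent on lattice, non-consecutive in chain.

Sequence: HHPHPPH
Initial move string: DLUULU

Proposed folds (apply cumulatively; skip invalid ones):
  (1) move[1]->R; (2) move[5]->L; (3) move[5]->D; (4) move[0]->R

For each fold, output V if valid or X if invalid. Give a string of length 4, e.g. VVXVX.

Initial: DLUULU -> [(0, 0), (0, -1), (-1, -1), (-1, 0), (-1, 1), (-2, 1), (-2, 2)]
Fold 1: move[1]->R => DRUULU VALID
Fold 2: move[5]->L => DRUULL VALID
Fold 3: move[5]->D => DRUULD INVALID (collision), skipped
Fold 4: move[0]->R => RRUULL VALID

Answer: VVXV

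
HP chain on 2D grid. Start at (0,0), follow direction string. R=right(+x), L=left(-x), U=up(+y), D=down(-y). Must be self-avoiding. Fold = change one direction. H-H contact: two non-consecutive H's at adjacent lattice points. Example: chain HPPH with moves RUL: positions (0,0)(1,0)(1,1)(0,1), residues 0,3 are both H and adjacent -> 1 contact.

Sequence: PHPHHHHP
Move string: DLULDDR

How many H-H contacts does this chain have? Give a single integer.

Positions: [(0, 0), (0, -1), (-1, -1), (-1, 0), (-2, 0), (-2, -1), (-2, -2), (-1, -2)]
No H-H contacts found.

Answer: 0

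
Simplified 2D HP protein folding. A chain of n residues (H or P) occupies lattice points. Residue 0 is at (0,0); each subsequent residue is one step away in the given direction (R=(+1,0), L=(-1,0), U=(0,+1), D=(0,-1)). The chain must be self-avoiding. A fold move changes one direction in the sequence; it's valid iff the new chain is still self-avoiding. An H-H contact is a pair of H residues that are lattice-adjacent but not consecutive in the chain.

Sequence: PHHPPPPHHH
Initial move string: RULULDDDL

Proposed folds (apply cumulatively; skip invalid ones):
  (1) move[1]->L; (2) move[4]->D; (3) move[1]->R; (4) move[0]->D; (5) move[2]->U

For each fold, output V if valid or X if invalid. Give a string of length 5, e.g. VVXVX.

Answer: XXXXX

Derivation:
Initial: RULULDDDL -> [(0, 0), (1, 0), (1, 1), (0, 1), (0, 2), (-1, 2), (-1, 1), (-1, 0), (-1, -1), (-2, -1)]
Fold 1: move[1]->L => RLLULDDDL INVALID (collision), skipped
Fold 2: move[4]->D => RULUDDDDL INVALID (collision), skipped
Fold 3: move[1]->R => RRLULDDDL INVALID (collision), skipped
Fold 4: move[0]->D => DULULDDDL INVALID (collision), skipped
Fold 5: move[2]->U => RUUULDDDL INVALID (collision), skipped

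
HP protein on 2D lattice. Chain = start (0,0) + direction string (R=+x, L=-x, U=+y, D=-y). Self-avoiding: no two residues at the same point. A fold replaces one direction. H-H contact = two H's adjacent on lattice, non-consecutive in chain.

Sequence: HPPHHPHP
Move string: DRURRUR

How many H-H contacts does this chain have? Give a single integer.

Answer: 1

Derivation:
Positions: [(0, 0), (0, -1), (1, -1), (1, 0), (2, 0), (3, 0), (3, 1), (4, 1)]
H-H contact: residue 0 @(0,0) - residue 3 @(1, 0)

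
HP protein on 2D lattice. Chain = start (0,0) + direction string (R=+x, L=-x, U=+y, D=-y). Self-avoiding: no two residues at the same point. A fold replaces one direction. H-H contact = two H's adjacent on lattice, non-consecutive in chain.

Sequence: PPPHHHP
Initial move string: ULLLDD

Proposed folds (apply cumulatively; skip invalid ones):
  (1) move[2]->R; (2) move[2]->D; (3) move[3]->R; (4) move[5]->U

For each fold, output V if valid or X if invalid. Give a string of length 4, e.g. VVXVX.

Initial: ULLLDD -> [(0, 0), (0, 1), (-1, 1), (-2, 1), (-3, 1), (-3, 0), (-3, -1)]
Fold 1: move[2]->R => ULRLDD INVALID (collision), skipped
Fold 2: move[2]->D => ULDLDD VALID
Fold 3: move[3]->R => ULDRDD INVALID (collision), skipped
Fold 4: move[5]->U => ULDLDU INVALID (collision), skipped

Answer: XVXX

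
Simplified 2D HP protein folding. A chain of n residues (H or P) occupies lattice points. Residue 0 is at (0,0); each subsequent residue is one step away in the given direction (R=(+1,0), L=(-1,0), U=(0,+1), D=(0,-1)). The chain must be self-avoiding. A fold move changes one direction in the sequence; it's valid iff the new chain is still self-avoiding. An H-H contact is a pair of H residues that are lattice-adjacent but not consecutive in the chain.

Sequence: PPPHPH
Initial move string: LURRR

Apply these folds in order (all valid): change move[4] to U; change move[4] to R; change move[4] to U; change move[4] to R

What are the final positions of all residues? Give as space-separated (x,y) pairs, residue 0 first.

Initial moves: LURRR
Fold: move[4]->U => LURRU (positions: [(0, 0), (-1, 0), (-1, 1), (0, 1), (1, 1), (1, 2)])
Fold: move[4]->R => LURRR (positions: [(0, 0), (-1, 0), (-1, 1), (0, 1), (1, 1), (2, 1)])
Fold: move[4]->U => LURRU (positions: [(0, 0), (-1, 0), (-1, 1), (0, 1), (1, 1), (1, 2)])
Fold: move[4]->R => LURRR (positions: [(0, 0), (-1, 0), (-1, 1), (0, 1), (1, 1), (2, 1)])

Answer: (0,0) (-1,0) (-1,1) (0,1) (1,1) (2,1)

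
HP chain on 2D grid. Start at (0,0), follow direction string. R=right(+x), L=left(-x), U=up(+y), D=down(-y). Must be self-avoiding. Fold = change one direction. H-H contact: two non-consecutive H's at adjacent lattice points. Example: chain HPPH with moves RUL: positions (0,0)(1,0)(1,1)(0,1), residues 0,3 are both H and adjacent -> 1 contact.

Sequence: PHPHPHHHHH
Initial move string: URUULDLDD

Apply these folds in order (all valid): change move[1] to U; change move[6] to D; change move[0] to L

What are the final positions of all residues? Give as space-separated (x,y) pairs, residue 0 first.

Answer: (0,0) (-1,0) (-1,1) (-1,2) (-1,3) (-2,3) (-2,2) (-2,1) (-2,0) (-2,-1)

Derivation:
Initial moves: URUULDLDD
Fold: move[1]->U => UUUULDLDD (positions: [(0, 0), (0, 1), (0, 2), (0, 3), (0, 4), (-1, 4), (-1, 3), (-2, 3), (-2, 2), (-2, 1)])
Fold: move[6]->D => UUUULDDDD (positions: [(0, 0), (0, 1), (0, 2), (0, 3), (0, 4), (-1, 4), (-1, 3), (-1, 2), (-1, 1), (-1, 0)])
Fold: move[0]->L => LUUULDDDD (positions: [(0, 0), (-1, 0), (-1, 1), (-1, 2), (-1, 3), (-2, 3), (-2, 2), (-2, 1), (-2, 0), (-2, -1)])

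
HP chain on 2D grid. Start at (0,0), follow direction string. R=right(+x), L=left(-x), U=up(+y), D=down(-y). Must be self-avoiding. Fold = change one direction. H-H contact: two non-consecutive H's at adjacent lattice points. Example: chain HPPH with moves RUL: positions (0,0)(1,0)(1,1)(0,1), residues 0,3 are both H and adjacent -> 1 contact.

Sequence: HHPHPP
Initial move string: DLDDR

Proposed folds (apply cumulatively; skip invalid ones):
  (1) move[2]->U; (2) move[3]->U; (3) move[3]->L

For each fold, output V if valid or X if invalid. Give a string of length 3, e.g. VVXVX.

Initial: DLDDR -> [(0, 0), (0, -1), (-1, -1), (-1, -2), (-1, -3), (0, -3)]
Fold 1: move[2]->U => DLUDR INVALID (collision), skipped
Fold 2: move[3]->U => DLDUR INVALID (collision), skipped
Fold 3: move[3]->L => DLDLR INVALID (collision), skipped

Answer: XXX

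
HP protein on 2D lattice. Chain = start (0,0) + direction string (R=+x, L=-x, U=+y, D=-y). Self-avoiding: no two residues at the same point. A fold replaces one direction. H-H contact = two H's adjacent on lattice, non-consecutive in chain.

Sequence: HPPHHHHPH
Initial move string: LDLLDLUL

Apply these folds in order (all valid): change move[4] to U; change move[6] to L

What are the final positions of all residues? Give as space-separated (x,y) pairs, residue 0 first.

Initial moves: LDLLDLUL
Fold: move[4]->U => LDLLULUL (positions: [(0, 0), (-1, 0), (-1, -1), (-2, -1), (-3, -1), (-3, 0), (-4, 0), (-4, 1), (-5, 1)])
Fold: move[6]->L => LDLLULLL (positions: [(0, 0), (-1, 0), (-1, -1), (-2, -1), (-3, -1), (-3, 0), (-4, 0), (-5, 0), (-6, 0)])

Answer: (0,0) (-1,0) (-1,-1) (-2,-1) (-3,-1) (-3,0) (-4,0) (-5,0) (-6,0)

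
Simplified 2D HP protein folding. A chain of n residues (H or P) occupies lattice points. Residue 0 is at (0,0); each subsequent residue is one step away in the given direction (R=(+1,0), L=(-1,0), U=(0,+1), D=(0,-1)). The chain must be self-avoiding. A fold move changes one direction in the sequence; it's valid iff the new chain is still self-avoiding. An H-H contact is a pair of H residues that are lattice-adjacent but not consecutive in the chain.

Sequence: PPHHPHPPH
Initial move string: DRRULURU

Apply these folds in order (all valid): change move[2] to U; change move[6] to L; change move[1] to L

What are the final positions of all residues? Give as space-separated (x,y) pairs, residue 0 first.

Answer: (0,0) (0,-1) (-1,-1) (-1,0) (-1,1) (-2,1) (-2,2) (-3,2) (-3,3)

Derivation:
Initial moves: DRRULURU
Fold: move[2]->U => DRUULURU (positions: [(0, 0), (0, -1), (1, -1), (1, 0), (1, 1), (0, 1), (0, 2), (1, 2), (1, 3)])
Fold: move[6]->L => DRUULULU (positions: [(0, 0), (0, -1), (1, -1), (1, 0), (1, 1), (0, 1), (0, 2), (-1, 2), (-1, 3)])
Fold: move[1]->L => DLUULULU (positions: [(0, 0), (0, -1), (-1, -1), (-1, 0), (-1, 1), (-2, 1), (-2, 2), (-3, 2), (-3, 3)])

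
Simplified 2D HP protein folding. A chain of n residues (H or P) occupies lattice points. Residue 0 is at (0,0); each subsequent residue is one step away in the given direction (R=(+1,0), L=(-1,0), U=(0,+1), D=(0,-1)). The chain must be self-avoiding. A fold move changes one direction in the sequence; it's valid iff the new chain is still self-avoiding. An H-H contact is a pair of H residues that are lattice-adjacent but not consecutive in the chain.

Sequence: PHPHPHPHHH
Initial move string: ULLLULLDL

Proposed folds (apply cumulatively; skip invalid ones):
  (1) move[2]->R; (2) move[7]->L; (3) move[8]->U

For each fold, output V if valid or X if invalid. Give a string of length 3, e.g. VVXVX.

Answer: XVV

Derivation:
Initial: ULLLULLDL -> [(0, 0), (0, 1), (-1, 1), (-2, 1), (-3, 1), (-3, 2), (-4, 2), (-5, 2), (-5, 1), (-6, 1)]
Fold 1: move[2]->R => ULRLULLDL INVALID (collision), skipped
Fold 2: move[7]->L => ULLLULLLL VALID
Fold 3: move[8]->U => ULLLULLLU VALID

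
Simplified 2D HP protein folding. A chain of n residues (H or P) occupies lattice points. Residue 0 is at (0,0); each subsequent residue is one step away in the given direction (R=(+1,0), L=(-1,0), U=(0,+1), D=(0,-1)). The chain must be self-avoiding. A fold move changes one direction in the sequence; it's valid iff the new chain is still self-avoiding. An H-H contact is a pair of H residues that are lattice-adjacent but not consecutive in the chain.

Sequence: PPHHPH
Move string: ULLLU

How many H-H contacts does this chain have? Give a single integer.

Positions: [(0, 0), (0, 1), (-1, 1), (-2, 1), (-3, 1), (-3, 2)]
No H-H contacts found.

Answer: 0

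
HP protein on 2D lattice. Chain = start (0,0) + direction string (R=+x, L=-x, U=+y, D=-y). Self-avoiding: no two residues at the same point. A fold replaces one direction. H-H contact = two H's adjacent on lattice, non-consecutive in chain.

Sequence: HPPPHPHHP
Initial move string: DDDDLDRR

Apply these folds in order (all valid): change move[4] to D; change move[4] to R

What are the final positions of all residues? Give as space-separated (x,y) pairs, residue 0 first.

Answer: (0,0) (0,-1) (0,-2) (0,-3) (0,-4) (1,-4) (1,-5) (2,-5) (3,-5)

Derivation:
Initial moves: DDDDLDRR
Fold: move[4]->D => DDDDDDRR (positions: [(0, 0), (0, -1), (0, -2), (0, -3), (0, -4), (0, -5), (0, -6), (1, -6), (2, -6)])
Fold: move[4]->R => DDDDRDRR (positions: [(0, 0), (0, -1), (0, -2), (0, -3), (0, -4), (1, -4), (1, -5), (2, -5), (3, -5)])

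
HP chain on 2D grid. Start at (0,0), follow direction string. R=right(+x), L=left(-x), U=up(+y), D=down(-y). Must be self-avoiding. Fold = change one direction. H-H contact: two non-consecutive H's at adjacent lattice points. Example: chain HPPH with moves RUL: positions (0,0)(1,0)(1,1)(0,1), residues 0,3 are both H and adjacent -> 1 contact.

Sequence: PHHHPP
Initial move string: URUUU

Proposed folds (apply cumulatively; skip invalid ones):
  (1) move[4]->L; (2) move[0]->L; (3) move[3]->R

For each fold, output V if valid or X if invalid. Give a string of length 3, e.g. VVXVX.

Initial: URUUU -> [(0, 0), (0, 1), (1, 1), (1, 2), (1, 3), (1, 4)]
Fold 1: move[4]->L => URUUL VALID
Fold 2: move[0]->L => LRUUL INVALID (collision), skipped
Fold 3: move[3]->R => URURL INVALID (collision), skipped

Answer: VXX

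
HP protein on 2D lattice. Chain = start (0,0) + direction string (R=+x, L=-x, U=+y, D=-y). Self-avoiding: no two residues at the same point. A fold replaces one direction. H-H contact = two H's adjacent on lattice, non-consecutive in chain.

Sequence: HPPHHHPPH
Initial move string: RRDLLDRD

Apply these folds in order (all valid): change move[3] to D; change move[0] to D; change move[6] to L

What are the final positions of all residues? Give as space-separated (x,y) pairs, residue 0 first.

Answer: (0,0) (0,-1) (1,-1) (1,-2) (1,-3) (0,-3) (0,-4) (-1,-4) (-1,-5)

Derivation:
Initial moves: RRDLLDRD
Fold: move[3]->D => RRDDLDRD (positions: [(0, 0), (1, 0), (2, 0), (2, -1), (2, -2), (1, -2), (1, -3), (2, -3), (2, -4)])
Fold: move[0]->D => DRDDLDRD (positions: [(0, 0), (0, -1), (1, -1), (1, -2), (1, -3), (0, -3), (0, -4), (1, -4), (1, -5)])
Fold: move[6]->L => DRDDLDLD (positions: [(0, 0), (0, -1), (1, -1), (1, -2), (1, -3), (0, -3), (0, -4), (-1, -4), (-1, -5)])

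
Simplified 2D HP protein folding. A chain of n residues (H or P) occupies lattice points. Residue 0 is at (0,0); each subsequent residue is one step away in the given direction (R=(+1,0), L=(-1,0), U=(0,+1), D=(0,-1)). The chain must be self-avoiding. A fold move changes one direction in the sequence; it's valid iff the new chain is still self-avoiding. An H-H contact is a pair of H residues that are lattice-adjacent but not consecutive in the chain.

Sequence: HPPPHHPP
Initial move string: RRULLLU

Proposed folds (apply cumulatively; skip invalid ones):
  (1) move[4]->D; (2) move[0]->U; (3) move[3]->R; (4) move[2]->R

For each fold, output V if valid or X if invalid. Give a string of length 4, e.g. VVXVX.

Initial: RRULLLU -> [(0, 0), (1, 0), (2, 0), (2, 1), (1, 1), (0, 1), (-1, 1), (-1, 2)]
Fold 1: move[4]->D => RRULDLU INVALID (collision), skipped
Fold 2: move[0]->U => URULLLU VALID
Fold 3: move[3]->R => URURLLU INVALID (collision), skipped
Fold 4: move[2]->R => URRLLLU INVALID (collision), skipped

Answer: XVXX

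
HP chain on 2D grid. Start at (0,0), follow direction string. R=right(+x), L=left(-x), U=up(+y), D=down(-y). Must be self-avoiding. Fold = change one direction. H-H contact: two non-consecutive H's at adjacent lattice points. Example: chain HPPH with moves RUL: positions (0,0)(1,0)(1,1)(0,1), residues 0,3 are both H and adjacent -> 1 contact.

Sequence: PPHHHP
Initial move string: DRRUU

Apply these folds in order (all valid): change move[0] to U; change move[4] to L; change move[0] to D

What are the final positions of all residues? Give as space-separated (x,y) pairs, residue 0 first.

Initial moves: DRRUU
Fold: move[0]->U => URRUU (positions: [(0, 0), (0, 1), (1, 1), (2, 1), (2, 2), (2, 3)])
Fold: move[4]->L => URRUL (positions: [(0, 0), (0, 1), (1, 1), (2, 1), (2, 2), (1, 2)])
Fold: move[0]->D => DRRUL (positions: [(0, 0), (0, -1), (1, -1), (2, -1), (2, 0), (1, 0)])

Answer: (0,0) (0,-1) (1,-1) (2,-1) (2,0) (1,0)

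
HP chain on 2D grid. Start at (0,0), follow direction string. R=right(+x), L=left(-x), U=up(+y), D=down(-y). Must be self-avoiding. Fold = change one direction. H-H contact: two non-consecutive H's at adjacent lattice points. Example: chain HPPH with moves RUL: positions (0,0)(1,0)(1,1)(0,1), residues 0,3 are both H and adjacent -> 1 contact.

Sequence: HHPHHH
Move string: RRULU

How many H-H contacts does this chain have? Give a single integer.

Answer: 1

Derivation:
Positions: [(0, 0), (1, 0), (2, 0), (2, 1), (1, 1), (1, 2)]
H-H contact: residue 1 @(1,0) - residue 4 @(1, 1)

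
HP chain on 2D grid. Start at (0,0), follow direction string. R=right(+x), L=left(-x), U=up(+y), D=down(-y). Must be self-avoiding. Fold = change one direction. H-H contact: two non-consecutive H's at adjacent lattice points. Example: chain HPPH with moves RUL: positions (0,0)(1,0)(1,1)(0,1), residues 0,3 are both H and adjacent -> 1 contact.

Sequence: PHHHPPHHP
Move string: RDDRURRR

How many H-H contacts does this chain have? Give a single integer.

Positions: [(0, 0), (1, 0), (1, -1), (1, -2), (2, -2), (2, -1), (3, -1), (4, -1), (5, -1)]
No H-H contacts found.

Answer: 0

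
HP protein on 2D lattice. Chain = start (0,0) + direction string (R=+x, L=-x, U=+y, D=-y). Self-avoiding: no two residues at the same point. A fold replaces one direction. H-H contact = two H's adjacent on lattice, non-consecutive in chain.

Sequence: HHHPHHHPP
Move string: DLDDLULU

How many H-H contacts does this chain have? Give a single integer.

Positions: [(0, 0), (0, -1), (-1, -1), (-1, -2), (-1, -3), (-2, -3), (-2, -2), (-3, -2), (-3, -1)]
No H-H contacts found.

Answer: 0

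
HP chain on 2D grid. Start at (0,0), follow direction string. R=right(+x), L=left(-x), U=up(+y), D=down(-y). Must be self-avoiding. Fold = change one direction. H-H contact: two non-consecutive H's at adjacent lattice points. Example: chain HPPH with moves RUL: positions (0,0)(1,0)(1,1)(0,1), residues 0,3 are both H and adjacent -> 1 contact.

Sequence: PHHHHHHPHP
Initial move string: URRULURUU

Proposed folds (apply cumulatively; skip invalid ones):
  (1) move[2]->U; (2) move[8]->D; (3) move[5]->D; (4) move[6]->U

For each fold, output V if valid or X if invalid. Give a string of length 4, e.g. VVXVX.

Answer: VXXV

Derivation:
Initial: URRULURUU -> [(0, 0), (0, 1), (1, 1), (2, 1), (2, 2), (1, 2), (1, 3), (2, 3), (2, 4), (2, 5)]
Fold 1: move[2]->U => URUULURUU VALID
Fold 2: move[8]->D => URUULURUD INVALID (collision), skipped
Fold 3: move[5]->D => URUULDRUU INVALID (collision), skipped
Fold 4: move[6]->U => URUULUUUU VALID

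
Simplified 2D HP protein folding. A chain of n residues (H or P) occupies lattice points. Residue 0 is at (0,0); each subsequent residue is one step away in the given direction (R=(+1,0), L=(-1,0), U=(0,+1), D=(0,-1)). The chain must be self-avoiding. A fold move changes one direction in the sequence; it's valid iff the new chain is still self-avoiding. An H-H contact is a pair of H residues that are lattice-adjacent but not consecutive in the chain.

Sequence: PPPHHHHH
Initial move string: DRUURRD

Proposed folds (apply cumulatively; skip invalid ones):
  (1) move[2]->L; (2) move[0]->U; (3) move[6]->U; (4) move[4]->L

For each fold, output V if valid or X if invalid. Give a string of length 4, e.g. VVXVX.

Initial: DRUURRD -> [(0, 0), (0, -1), (1, -1), (1, 0), (1, 1), (2, 1), (3, 1), (3, 0)]
Fold 1: move[2]->L => DRLURRD INVALID (collision), skipped
Fold 2: move[0]->U => URUURRD VALID
Fold 3: move[6]->U => URUURRU VALID
Fold 4: move[4]->L => URUULRU INVALID (collision), skipped

Answer: XVVX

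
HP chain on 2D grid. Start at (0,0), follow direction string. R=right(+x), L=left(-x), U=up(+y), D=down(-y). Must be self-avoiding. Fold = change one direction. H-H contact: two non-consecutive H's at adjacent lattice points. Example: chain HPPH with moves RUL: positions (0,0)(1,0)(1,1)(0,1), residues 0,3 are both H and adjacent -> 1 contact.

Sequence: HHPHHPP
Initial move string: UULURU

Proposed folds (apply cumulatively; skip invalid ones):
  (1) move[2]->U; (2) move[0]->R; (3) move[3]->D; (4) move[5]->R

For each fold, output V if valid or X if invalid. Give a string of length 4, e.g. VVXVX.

Initial: UULURU -> [(0, 0), (0, 1), (0, 2), (-1, 2), (-1, 3), (0, 3), (0, 4)]
Fold 1: move[2]->U => UUUURU VALID
Fold 2: move[0]->R => RUUURU VALID
Fold 3: move[3]->D => RUUDRU INVALID (collision), skipped
Fold 4: move[5]->R => RUUURR VALID

Answer: VVXV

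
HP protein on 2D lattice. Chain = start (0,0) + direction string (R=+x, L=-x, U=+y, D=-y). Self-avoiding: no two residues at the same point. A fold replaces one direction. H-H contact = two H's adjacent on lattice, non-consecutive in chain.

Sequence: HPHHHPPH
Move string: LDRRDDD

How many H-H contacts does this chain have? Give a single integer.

Answer: 1

Derivation:
Positions: [(0, 0), (-1, 0), (-1, -1), (0, -1), (1, -1), (1, -2), (1, -3), (1, -4)]
H-H contact: residue 0 @(0,0) - residue 3 @(0, -1)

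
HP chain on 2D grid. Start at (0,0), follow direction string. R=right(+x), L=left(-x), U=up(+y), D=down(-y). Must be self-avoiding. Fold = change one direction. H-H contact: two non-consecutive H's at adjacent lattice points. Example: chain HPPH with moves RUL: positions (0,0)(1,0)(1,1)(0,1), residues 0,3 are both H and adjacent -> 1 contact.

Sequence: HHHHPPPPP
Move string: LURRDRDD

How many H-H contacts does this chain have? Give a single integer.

Positions: [(0, 0), (-1, 0), (-1, 1), (0, 1), (1, 1), (1, 0), (2, 0), (2, -1), (2, -2)]
H-H contact: residue 0 @(0,0) - residue 3 @(0, 1)

Answer: 1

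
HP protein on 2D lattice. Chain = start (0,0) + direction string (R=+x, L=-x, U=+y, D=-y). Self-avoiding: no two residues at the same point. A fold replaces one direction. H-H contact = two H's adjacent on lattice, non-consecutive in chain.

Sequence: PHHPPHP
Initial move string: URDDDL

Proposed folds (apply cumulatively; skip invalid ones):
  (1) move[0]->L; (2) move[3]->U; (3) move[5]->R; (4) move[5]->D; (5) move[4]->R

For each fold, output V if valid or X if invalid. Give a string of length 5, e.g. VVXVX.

Answer: XXVVV

Derivation:
Initial: URDDDL -> [(0, 0), (0, 1), (1, 1), (1, 0), (1, -1), (1, -2), (0, -2)]
Fold 1: move[0]->L => LRDDDL INVALID (collision), skipped
Fold 2: move[3]->U => URDUDL INVALID (collision), skipped
Fold 3: move[5]->R => URDDDR VALID
Fold 4: move[5]->D => URDDDD VALID
Fold 5: move[4]->R => URDDRD VALID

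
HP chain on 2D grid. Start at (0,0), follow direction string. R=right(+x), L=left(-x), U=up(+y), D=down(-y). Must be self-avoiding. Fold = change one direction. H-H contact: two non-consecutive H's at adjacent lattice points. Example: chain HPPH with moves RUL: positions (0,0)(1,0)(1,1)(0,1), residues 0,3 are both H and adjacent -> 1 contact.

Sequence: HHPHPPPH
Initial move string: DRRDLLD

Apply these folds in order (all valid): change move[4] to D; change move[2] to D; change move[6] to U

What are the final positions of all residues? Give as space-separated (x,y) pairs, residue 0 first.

Answer: (0,0) (0,-1) (1,-1) (1,-2) (1,-3) (1,-4) (0,-4) (0,-3)

Derivation:
Initial moves: DRRDLLD
Fold: move[4]->D => DRRDDLD (positions: [(0, 0), (0, -1), (1, -1), (2, -1), (2, -2), (2, -3), (1, -3), (1, -4)])
Fold: move[2]->D => DRDDDLD (positions: [(0, 0), (0, -1), (1, -1), (1, -2), (1, -3), (1, -4), (0, -4), (0, -5)])
Fold: move[6]->U => DRDDDLU (positions: [(0, 0), (0, -1), (1, -1), (1, -2), (1, -3), (1, -4), (0, -4), (0, -3)])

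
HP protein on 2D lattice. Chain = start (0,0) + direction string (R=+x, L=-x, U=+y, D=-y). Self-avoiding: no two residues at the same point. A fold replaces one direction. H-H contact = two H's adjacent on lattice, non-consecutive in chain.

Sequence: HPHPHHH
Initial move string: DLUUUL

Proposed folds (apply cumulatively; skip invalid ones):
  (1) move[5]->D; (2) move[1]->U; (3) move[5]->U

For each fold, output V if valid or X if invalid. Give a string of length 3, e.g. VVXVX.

Answer: XXV

Derivation:
Initial: DLUUUL -> [(0, 0), (0, -1), (-1, -1), (-1, 0), (-1, 1), (-1, 2), (-2, 2)]
Fold 1: move[5]->D => DLUUUD INVALID (collision), skipped
Fold 2: move[1]->U => DUUUUL INVALID (collision), skipped
Fold 3: move[5]->U => DLUUUU VALID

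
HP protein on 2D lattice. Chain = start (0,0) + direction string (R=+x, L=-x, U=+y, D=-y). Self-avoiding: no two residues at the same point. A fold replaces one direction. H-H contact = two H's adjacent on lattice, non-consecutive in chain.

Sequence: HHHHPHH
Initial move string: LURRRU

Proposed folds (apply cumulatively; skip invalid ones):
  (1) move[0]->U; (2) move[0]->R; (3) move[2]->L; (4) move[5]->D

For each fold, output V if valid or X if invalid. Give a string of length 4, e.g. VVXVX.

Answer: VVXV

Derivation:
Initial: LURRRU -> [(0, 0), (-1, 0), (-1, 1), (0, 1), (1, 1), (2, 1), (2, 2)]
Fold 1: move[0]->U => UURRRU VALID
Fold 2: move[0]->R => RURRRU VALID
Fold 3: move[2]->L => RULRRU INVALID (collision), skipped
Fold 4: move[5]->D => RURRRD VALID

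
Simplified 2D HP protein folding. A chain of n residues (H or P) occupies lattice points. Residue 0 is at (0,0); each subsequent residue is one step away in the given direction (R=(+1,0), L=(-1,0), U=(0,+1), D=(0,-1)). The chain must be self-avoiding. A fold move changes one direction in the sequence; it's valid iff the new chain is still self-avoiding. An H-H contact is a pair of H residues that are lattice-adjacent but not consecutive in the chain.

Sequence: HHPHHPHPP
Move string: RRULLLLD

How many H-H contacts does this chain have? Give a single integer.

Positions: [(0, 0), (1, 0), (2, 0), (2, 1), (1, 1), (0, 1), (-1, 1), (-2, 1), (-2, 0)]
H-H contact: residue 1 @(1,0) - residue 4 @(1, 1)

Answer: 1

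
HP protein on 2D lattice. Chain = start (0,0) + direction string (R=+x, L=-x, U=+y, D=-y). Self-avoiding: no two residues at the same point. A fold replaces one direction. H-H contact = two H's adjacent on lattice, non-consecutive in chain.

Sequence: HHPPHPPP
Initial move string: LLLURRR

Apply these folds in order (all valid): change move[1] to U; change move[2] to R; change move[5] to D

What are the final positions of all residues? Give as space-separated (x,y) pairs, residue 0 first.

Answer: (0,0) (-1,0) (-1,1) (0,1) (0,2) (1,2) (1,1) (2,1)

Derivation:
Initial moves: LLLURRR
Fold: move[1]->U => LULURRR (positions: [(0, 0), (-1, 0), (-1, 1), (-2, 1), (-2, 2), (-1, 2), (0, 2), (1, 2)])
Fold: move[2]->R => LURURRR (positions: [(0, 0), (-1, 0), (-1, 1), (0, 1), (0, 2), (1, 2), (2, 2), (3, 2)])
Fold: move[5]->D => LURURDR (positions: [(0, 0), (-1, 0), (-1, 1), (0, 1), (0, 2), (1, 2), (1, 1), (2, 1)])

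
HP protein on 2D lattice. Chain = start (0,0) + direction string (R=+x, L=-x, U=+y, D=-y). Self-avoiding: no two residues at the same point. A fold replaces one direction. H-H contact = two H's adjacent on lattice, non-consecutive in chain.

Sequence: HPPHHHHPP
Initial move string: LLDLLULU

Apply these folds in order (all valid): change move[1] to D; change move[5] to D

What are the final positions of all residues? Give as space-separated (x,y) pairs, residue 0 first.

Answer: (0,0) (-1,0) (-1,-1) (-1,-2) (-2,-2) (-3,-2) (-3,-3) (-4,-3) (-4,-2)

Derivation:
Initial moves: LLDLLULU
Fold: move[1]->D => LDDLLULU (positions: [(0, 0), (-1, 0), (-1, -1), (-1, -2), (-2, -2), (-3, -2), (-3, -1), (-4, -1), (-4, 0)])
Fold: move[5]->D => LDDLLDLU (positions: [(0, 0), (-1, 0), (-1, -1), (-1, -2), (-2, -2), (-3, -2), (-3, -3), (-4, -3), (-4, -2)])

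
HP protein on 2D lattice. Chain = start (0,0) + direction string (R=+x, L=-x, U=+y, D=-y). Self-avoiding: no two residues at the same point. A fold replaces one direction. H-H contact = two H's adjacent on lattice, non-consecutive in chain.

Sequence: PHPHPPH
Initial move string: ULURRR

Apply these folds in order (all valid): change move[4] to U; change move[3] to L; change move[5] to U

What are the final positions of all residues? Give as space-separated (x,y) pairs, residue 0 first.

Initial moves: ULURRR
Fold: move[4]->U => ULURUR (positions: [(0, 0), (0, 1), (-1, 1), (-1, 2), (0, 2), (0, 3), (1, 3)])
Fold: move[3]->L => ULULUR (positions: [(0, 0), (0, 1), (-1, 1), (-1, 2), (-2, 2), (-2, 3), (-1, 3)])
Fold: move[5]->U => ULULUU (positions: [(0, 0), (0, 1), (-1, 1), (-1, 2), (-2, 2), (-2, 3), (-2, 4)])

Answer: (0,0) (0,1) (-1,1) (-1,2) (-2,2) (-2,3) (-2,4)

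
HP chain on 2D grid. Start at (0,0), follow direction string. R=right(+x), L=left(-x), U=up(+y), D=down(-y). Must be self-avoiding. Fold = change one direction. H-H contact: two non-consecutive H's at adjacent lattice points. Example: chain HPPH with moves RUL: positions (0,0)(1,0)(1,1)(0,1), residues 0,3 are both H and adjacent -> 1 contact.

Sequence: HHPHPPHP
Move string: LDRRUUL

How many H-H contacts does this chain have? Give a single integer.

Answer: 1

Derivation:
Positions: [(0, 0), (-1, 0), (-1, -1), (0, -1), (1, -1), (1, 0), (1, 1), (0, 1)]
H-H contact: residue 0 @(0,0) - residue 3 @(0, -1)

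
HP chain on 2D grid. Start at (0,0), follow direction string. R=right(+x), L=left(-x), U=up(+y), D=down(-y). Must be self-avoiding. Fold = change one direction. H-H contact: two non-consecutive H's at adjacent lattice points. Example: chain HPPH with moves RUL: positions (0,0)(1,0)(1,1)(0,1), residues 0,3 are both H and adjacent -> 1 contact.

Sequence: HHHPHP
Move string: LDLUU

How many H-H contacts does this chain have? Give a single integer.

Answer: 1

Derivation:
Positions: [(0, 0), (-1, 0), (-1, -1), (-2, -1), (-2, 0), (-2, 1)]
H-H contact: residue 1 @(-1,0) - residue 4 @(-2, 0)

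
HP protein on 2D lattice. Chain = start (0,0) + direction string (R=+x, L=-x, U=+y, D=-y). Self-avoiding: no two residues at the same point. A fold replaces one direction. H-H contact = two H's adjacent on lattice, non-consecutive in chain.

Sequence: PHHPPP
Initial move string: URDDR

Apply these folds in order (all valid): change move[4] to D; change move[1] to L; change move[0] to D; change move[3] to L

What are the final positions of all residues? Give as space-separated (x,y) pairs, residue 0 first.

Answer: (0,0) (0,-1) (-1,-1) (-1,-2) (-2,-2) (-2,-3)

Derivation:
Initial moves: URDDR
Fold: move[4]->D => URDDD (positions: [(0, 0), (0, 1), (1, 1), (1, 0), (1, -1), (1, -2)])
Fold: move[1]->L => ULDDD (positions: [(0, 0), (0, 1), (-1, 1), (-1, 0), (-1, -1), (-1, -2)])
Fold: move[0]->D => DLDDD (positions: [(0, 0), (0, -1), (-1, -1), (-1, -2), (-1, -3), (-1, -4)])
Fold: move[3]->L => DLDLD (positions: [(0, 0), (0, -1), (-1, -1), (-1, -2), (-2, -2), (-2, -3)])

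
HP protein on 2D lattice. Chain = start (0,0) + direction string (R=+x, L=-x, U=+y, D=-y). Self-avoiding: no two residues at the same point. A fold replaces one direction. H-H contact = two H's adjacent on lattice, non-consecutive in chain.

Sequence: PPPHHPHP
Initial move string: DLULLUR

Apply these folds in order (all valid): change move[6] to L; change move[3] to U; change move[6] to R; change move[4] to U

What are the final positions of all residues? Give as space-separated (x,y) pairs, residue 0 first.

Initial moves: DLULLUR
Fold: move[6]->L => DLULLUL (positions: [(0, 0), (0, -1), (-1, -1), (-1, 0), (-2, 0), (-3, 0), (-3, 1), (-4, 1)])
Fold: move[3]->U => DLUULUL (positions: [(0, 0), (0, -1), (-1, -1), (-1, 0), (-1, 1), (-2, 1), (-2, 2), (-3, 2)])
Fold: move[6]->R => DLUULUR (positions: [(0, 0), (0, -1), (-1, -1), (-1, 0), (-1, 1), (-2, 1), (-2, 2), (-1, 2)])
Fold: move[4]->U => DLUUUUR (positions: [(0, 0), (0, -1), (-1, -1), (-1, 0), (-1, 1), (-1, 2), (-1, 3), (0, 3)])

Answer: (0,0) (0,-1) (-1,-1) (-1,0) (-1,1) (-1,2) (-1,3) (0,3)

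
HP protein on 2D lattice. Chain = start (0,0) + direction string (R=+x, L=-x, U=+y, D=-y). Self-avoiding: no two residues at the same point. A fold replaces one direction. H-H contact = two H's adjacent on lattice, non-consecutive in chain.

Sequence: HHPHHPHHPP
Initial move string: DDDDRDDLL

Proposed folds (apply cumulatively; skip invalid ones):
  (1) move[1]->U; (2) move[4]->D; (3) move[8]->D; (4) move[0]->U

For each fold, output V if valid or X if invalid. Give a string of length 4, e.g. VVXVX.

Answer: XVVX

Derivation:
Initial: DDDDRDDLL -> [(0, 0), (0, -1), (0, -2), (0, -3), (0, -4), (1, -4), (1, -5), (1, -6), (0, -6), (-1, -6)]
Fold 1: move[1]->U => DUDDRDDLL INVALID (collision), skipped
Fold 2: move[4]->D => DDDDDDDLL VALID
Fold 3: move[8]->D => DDDDDDDLD VALID
Fold 4: move[0]->U => UDDDDDDLD INVALID (collision), skipped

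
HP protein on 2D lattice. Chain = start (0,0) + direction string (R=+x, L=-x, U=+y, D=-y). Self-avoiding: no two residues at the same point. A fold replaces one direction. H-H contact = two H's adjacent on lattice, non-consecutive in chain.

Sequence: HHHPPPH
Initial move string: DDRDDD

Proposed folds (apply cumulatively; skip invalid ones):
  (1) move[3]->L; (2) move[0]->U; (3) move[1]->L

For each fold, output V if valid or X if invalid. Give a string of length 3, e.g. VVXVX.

Initial: DDRDDD -> [(0, 0), (0, -1), (0, -2), (1, -2), (1, -3), (1, -4), (1, -5)]
Fold 1: move[3]->L => DDRLDD INVALID (collision), skipped
Fold 2: move[0]->U => UDRDDD INVALID (collision), skipped
Fold 3: move[1]->L => DLRDDD INVALID (collision), skipped

Answer: XXX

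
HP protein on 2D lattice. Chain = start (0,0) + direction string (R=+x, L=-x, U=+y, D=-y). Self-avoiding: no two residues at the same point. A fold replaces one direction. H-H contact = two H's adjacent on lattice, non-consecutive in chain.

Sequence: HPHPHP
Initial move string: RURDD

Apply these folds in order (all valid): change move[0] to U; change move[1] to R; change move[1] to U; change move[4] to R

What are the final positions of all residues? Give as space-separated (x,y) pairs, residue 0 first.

Answer: (0,0) (0,1) (0,2) (1,2) (1,1) (2,1)

Derivation:
Initial moves: RURDD
Fold: move[0]->U => UURDD (positions: [(0, 0), (0, 1), (0, 2), (1, 2), (1, 1), (1, 0)])
Fold: move[1]->R => URRDD (positions: [(0, 0), (0, 1), (1, 1), (2, 1), (2, 0), (2, -1)])
Fold: move[1]->U => UURDD (positions: [(0, 0), (0, 1), (0, 2), (1, 2), (1, 1), (1, 0)])
Fold: move[4]->R => UURDR (positions: [(0, 0), (0, 1), (0, 2), (1, 2), (1, 1), (2, 1)])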